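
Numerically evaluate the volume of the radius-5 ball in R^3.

V = 500·π/3 ≈ 523.599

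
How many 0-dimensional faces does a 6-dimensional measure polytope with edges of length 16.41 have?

Choose 0 of 6 axes to span the face (C(6,0) = 1 way), then fix each of the remaining 6 coordinates at one of its two extreme values (2^6 = 64 ways): 1·64 = 64.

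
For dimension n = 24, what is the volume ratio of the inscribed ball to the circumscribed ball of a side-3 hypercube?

The radii are 3/2 and 3√24/2, so the volume ratio is (1/√24)^24 = 24^{-24/2} ≈ 2.7382e-17.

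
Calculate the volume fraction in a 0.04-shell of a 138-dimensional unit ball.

V(inner)/V(outer) = ((1-0.04)/1)^138 ≈ 0.003576, so the shell fraction is 0.996424.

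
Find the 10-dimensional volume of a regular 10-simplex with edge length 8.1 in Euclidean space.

For a regular n-simplex with edge a, V = (a^n / n!)·√((n+1)/2^n). With a=8.1, n=10: V ≈ 34.7243.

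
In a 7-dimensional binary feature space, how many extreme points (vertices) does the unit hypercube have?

The 7-cube has 2^7 = 128 vertices.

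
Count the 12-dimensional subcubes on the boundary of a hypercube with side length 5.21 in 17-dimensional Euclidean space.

An n-cube has C(n,k)·2^(n-k) k-faces. Here C(17,12)·2^5 = 6188·32 = 198016.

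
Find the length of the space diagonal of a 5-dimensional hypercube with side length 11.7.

d = √(11.7² + 11.7² + ... + 11.7²) [5 terms] = √(5·11.7²) = 11.7√5 ≈ 26.162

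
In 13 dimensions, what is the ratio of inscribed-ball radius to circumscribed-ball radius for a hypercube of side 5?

r_in = 5/2 (half the side); r_out = 5√13/2 (half the diagonal). Ratio = 1/√13 ≈ 0.27735.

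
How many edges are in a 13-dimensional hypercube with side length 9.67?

Choose 1 of 13 axes to span the face (C(13,1) = 13 ways), then fix each of the remaining 12 coordinates at one of its two extreme values (2^12 = 4096 ways): 13·4096 = 53248.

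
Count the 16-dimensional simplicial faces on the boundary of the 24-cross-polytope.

Number of 16-faces = 2^(16+1) · C(24,16+1) = 131072 · 346104 = 45364543488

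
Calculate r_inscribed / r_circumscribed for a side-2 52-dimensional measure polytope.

Ratio = (s/2)/(s√52/2) = 52^(-1/2) ≈ 0.138675.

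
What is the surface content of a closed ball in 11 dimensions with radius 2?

S = n·V_n(r)/r = 11·V_11(2)/2 (volume-to-surface relation), giving 65536·π^5/945 ≈ 21222.5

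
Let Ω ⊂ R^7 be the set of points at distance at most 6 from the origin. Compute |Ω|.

V = 1492992·π^3/35 ≈ 1.32263e+06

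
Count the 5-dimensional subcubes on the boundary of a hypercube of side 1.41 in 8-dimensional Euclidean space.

Number of 5-faces = C(8,5) · 2^(8-5) = 56 · 8 = 448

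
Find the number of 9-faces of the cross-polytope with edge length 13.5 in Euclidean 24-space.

f_9(24-orthoplex) = 2^10 · (24 choose 10) = 2008326144.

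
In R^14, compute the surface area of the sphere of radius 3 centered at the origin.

S = n·V_n(r)/r = 14·V_14(3)/3 (volume-to-surface relation), giving 177147·π^7/40 ≈ 1.33759e+07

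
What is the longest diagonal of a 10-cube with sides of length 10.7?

||(10.7,10.7,...,10.7)|| = √(10)·10.7 ≈ 33.8364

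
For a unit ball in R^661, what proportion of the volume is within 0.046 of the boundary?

V(inner)/V(outer) = ((1-0.046)/1)^661 ≈ 3.03e-14, so the shell fraction is 1 - 3.03e-14.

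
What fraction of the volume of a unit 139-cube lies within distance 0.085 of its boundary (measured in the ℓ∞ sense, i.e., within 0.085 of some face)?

The inner cube has side 1-2·0.085 = 0.83 and volume (0.83)^139 ≈ 5.647e-12, so the shell holds 1 - 5.647e-12 of the volume.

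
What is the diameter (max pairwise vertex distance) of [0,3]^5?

||(3,3,...,3)|| = √(5)·3 ≈ 6.7082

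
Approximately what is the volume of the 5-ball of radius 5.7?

The n-ball volume is π^(n/2)·r^n/Γ(n/2+1). With n=5, r=5.7: V ≈ 31671.8.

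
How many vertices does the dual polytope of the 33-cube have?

Number of vertices = 2n = 66.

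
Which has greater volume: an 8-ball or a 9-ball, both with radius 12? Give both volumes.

V_8(12) ≈ 1.74517e+09. V_9(12) ≈ 1.70196e+10. The 9-ball is larger.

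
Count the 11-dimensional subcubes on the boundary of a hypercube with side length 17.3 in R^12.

f_11(12-cube) = (12 choose 11) · 2^1 = 24.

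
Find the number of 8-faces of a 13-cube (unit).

f_8(13-cube) = (13 choose 8) · 2^5 = 41184.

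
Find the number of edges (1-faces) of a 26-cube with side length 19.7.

f_1(26-cube) = (26 choose 1) · 2^25 = 872415232.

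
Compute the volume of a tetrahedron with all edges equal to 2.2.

Volume = (√2/12) · 2.2³ = 1.25488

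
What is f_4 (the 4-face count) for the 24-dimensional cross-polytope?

Number of 4-faces = 2^(4+1) · C(24,4+1) = 32 · 42504 = 1360128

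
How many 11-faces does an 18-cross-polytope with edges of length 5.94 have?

An n-cross-polytope has 2^(k+1)·C(n,k+1) k-faces. Here 2^12·C(18,12) = 4096·18564 = 76038144.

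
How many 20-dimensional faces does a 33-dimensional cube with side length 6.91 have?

Choose 20 of 33 axes to span the face (C(33,20) = 573166440 ways), then fix each of the remaining 13 coordinates at one of its two extreme values (2^13 = 8192 ways): 573166440·8192 = 4695379476480.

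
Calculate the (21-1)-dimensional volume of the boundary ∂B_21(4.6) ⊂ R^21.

The surface area of an n-ball is 2π^(n/2) r^(n-1) / Γ(n/2). For n=21, r=4.6: 5.27137e+12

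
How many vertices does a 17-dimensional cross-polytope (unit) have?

Number of vertices = 2n = 34.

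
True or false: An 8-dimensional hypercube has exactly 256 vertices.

True. The 8-cube has 2^8 = 256 vertices.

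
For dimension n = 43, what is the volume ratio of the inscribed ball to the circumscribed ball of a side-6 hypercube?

Volume scales as r^n, and r_in/r_out = 1/√43, giving (1/√43)^43 ≈ 7.59326e-36.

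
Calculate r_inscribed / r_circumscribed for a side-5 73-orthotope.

For an n-cube of any side s, the inradius is s/2 and the circumradius is s√n/2, so the ratio is 1/√73 ≈ 0.117041.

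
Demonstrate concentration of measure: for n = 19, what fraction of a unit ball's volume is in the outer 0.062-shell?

1 - (1-0.062)^19 ≈ 0.703617 ≈ 70.36%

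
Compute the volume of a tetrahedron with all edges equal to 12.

Volume = (√2/12) · 12³ = 203.647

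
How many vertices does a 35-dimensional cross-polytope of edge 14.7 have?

Number of vertices = 2n = 70.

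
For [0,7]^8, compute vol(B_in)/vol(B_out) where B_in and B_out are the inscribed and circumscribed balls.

The radii are 7/2 and 7√8/2, so the volume ratio is (1/√8)^8 = 8^{-8/2} ≈ 0.000244141.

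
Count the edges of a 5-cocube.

Each 1-face is the convex hull of 2 vertices, one chosen as ±e_i from each of 2 distinct axes: 2^2·C(5,2) = 40.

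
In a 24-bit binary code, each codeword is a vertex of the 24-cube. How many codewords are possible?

Each vertex is a binary string of length 24, so there are 2^24 = 16777216.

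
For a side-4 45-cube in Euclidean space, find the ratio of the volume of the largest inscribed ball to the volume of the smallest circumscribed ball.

V_in / V_out = (r_in/r_out)^45 = (1/√45)^45 = 45^(-45/2) ≈ 6.34919e-38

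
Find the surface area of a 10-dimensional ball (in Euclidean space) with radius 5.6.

|∂B_10(5.6)| ≈ 1.38121e+08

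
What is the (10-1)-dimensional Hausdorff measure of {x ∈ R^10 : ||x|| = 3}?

S = n·V_n(r)/r = 10·V_10(3)/3 (volume-to-surface relation), giving 6561·π^5/4 ≈ 501949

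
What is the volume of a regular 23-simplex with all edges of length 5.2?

For a regular n-simplex with edge a, V = (a^n / n!)·√((n+1)/2^n). With a=5.2, n=23: V ≈ 1.9224e-09.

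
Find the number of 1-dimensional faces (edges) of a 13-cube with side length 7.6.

The 13-cube has n·2^(n-1) = 13·2^12 = 13·4096 = 53248 edges.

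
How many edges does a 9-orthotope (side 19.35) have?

Number of 1-faces = C(9,1)·2^(9-1) = 9·256 = 2304.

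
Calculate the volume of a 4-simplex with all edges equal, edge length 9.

V_4 = √(5) · 9^4 / (4! · 2^(4/2)) ≈ 152.821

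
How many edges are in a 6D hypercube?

Choose 1 of 6 axes to span the face (C(6,1) = 6 ways), then fix each of the remaining 5 coordinates at one of its two extreme values (2^5 = 32 ways): 6·32 = 192.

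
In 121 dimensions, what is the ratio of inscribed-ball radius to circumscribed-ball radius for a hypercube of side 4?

r_in = 4/2 (half the side); r_out = 4√121/2 (half the diagonal). Ratio = 1/√121 ≈ 0.0909091.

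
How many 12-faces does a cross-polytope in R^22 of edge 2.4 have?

Each 12-face is the convex hull of 13 vertices, one chosen as ±e_i from each of 13 distinct axes: 2^13·C(22,13) = 4074864640.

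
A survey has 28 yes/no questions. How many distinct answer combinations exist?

The 28-cube has 2^28 = 268435456 vertices.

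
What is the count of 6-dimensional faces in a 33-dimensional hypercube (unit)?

Number of 6-faces = C(33,6) · 2^(33-6) = 1107568 · 134217728 = 148655260565504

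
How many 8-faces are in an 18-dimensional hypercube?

Number of 8-faces = C(18,8) · 2^(18-8) = 43758 · 1024 = 44808192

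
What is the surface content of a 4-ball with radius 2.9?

S = n·V_n(r)/r = 4·V_4(2.9)/2.9 (volume-to-surface relation), giving 481.42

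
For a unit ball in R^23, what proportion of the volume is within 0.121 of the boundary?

Shell fraction = 1 - (1-0.121)^23 ≈ 0.948507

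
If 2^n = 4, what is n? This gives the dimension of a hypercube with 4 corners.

2^n = 4 ⇒ n = log_2(4) = 2.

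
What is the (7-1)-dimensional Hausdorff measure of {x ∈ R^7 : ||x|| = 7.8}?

The surface area of an n-ball is 2π^(n/2) r^(n-1) / Γ(n/2). For n=7, r=7.8: 7.44811e+06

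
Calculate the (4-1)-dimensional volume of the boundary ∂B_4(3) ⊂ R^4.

S = n·V_n(r)/r = 4·V_4(3)/3 (volume-to-surface relation), giving 54·π^2 ≈ 532.959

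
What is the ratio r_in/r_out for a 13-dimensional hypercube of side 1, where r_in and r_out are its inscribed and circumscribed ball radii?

Ratio = (s/2)/(s√13/2) = 13^(-1/2) ≈ 0.27735.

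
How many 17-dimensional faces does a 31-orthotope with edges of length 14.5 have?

Choose 17 of 31 axes to span the face (C(31,17) = 265182525 ways), then fix each of the remaining 14 coordinates at one of its two extreme values (2^14 = 16384 ways): 265182525·16384 = 4344750489600.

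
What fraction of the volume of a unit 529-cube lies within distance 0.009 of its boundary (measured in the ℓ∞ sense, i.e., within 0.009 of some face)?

1 - (1 - 2·0.009)^529 = 1 - 0.982^529 ≈ 0.999933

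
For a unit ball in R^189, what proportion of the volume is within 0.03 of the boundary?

Shell fraction = 1 - (1-0.03)^189 ≈ 0.996839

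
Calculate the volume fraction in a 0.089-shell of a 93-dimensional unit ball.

1 - (1-0.089)^93 ≈ 0.999828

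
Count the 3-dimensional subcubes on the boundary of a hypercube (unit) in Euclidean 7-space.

f_3(7-cube) = (7 choose 3) · 2^4 = 560.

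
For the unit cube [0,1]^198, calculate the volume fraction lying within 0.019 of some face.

The inner cube has side 1-2·0.019 = 0.962 and volume (0.962)^198 ≈ 0.0004663, so the shell holds 0.999534 of the volume.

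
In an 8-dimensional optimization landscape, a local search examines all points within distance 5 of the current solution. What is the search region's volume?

Volume = π^{8/2}·(5)^8/Γ(5) = 390625·π^4/24 ≈ 1.58543e+06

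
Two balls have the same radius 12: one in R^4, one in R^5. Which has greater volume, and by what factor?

V_4(12) ≈ 102328, V_5(12) ≈ 1.3098e+06. The 5-ball is larger by a factor of 12.8.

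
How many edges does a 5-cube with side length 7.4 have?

Each of the 2^5 = 32 vertices has degree 5; total edges = 5·2^5/2 = 80.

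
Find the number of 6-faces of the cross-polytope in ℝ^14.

An n-cross-polytope has 2^(k+1)·C(n,k+1) k-faces. Here 2^7·C(14,7) = 128·3432 = 439296.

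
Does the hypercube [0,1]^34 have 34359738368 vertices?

False. The 34-cube has 2^34 = 17179869184 vertices.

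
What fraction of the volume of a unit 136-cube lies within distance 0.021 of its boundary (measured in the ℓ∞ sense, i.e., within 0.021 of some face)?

1 - (1 - 2·0.021)^136 = 1 - 0.958^136 ≈ 0.997078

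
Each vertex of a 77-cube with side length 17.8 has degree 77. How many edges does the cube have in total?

Each of the 2^77 = 151115727451828646838272 vertices has degree 77; total edges = 77·2^77/2 = 5817955506895402903273472.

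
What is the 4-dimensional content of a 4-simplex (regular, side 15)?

Volume = 15^4 · √(5/2^4) / 4! ≈ 1179.18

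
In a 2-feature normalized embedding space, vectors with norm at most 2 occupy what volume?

V_2(2) = π^(2/2) · (2)^2 / Γ(2/2 + 1) = 4·π ≈ 12.5664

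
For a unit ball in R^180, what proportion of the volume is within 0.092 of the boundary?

Shell fraction = 1 - (1-0.092)^180 ≈ 0.9999999715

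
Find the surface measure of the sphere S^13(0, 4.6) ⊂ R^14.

The surface area of an n-ball is 2π^(n/2) r^(n-1) / Γ(n/2). For n=14, r=4.6: 3.46416e+09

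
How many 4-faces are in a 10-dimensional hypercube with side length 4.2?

An n-cube has C(n,k)·2^(n-k) k-faces. Here C(10,4)·2^6 = 210·64 = 13440.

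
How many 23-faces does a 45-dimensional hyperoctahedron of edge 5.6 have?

Number of 23-faces = 2^(23+1) · C(45,23+1) = 16777216 · 3773655750150 = 63311437629908582400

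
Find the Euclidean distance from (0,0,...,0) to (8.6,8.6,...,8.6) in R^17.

d = √(8.6² + 8.6² + ... + 8.6²) [17 terms] = √(17·8.6²) = 8.6√17 ≈ 35.4587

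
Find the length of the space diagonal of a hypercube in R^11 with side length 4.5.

||(4.5,4.5,...,4.5)|| = √(11)·4.5 ≈ 14.9248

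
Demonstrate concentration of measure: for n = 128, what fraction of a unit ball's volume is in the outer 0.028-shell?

1 - (1-0.028)^128 ≈ 0.97362 ≈ 97.36%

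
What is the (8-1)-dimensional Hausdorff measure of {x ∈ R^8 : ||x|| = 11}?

S = n·V_n(r)/r = 8·V_8(11)/11 (volume-to-surface relation), giving 19487171·π^4/3 ≈ 6.32743e+08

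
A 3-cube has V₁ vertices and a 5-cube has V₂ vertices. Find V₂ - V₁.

V₁ = 2^3 = 8. V₂ = 2^5 = 32. V₂ - V₁ = 24.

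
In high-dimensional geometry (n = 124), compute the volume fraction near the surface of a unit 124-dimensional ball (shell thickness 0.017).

1 - (1-0.017)^124 ≈ 0.880701 ≈ 88.07%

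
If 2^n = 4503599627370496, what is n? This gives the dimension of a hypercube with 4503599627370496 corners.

n = log_2(4503599627370496) = 52.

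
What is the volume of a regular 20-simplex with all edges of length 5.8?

V_20 = √(21) · 5.8^20 / (20! · 2^(20/2)) ≈ 3.41385e-06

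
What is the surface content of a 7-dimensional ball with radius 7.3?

S = n·V_n(r)/r = 7·V_7(7.3)/7.3 (volume-to-surface relation), giving 5.00513e+06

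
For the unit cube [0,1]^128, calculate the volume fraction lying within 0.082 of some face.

Shell fraction = 1 - (1-0.164)^128 ≈ 1 - 1.103e-10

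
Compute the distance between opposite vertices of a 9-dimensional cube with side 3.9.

Diagonal = √9 · 3.9 = 11.7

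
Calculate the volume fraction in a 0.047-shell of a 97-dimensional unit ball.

1 - (1-0.047)^97 ≈ 0.990624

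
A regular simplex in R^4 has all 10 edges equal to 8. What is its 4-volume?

Volume = 8^4 · √(5/2^4) / 4! ≈ 95.4056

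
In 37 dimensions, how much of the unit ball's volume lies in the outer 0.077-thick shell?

V(inner)/V(outer) = ((1-0.077)/1)^37 ≈ 0.05158, so the shell fraction is 0.948422.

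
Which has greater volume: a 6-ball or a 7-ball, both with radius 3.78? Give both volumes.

V_6(3.78) ≈ 15074.7. V_7(3.78) ≈ 52098.2. The 7-ball is larger.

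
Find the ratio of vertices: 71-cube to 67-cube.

The 71-cube has 2^71 = 2361183241434822606848 vertices. The 67-cube has 2^67 = 147573952589676412928 vertices. Ratio: 2361183241434822606848/147573952589676412928 = 16.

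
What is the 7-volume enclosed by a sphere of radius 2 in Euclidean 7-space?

V = 2048·π^3/105 ≈ 604.77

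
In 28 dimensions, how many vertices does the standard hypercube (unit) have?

The 28-cube has 2^28 = 268435456 vertices.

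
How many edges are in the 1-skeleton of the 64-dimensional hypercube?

The 64-cube has n·2^(n-1) = 64·2^63 = 64·9223372036854775808 = 590295810358705651712 edges.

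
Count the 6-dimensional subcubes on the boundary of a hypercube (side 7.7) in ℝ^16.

Number of 6-faces = C(16,6) · 2^(16-6) = 8008 · 1024 = 8200192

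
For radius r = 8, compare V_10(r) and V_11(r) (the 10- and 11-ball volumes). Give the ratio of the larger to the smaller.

V_10(8) ≈ 2.73822e+09, V_11(8) ≈ 1.61843e+10. The 11-ball is larger by a factor of 5.911.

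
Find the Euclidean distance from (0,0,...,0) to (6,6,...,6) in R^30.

||(6,6,...,6)|| = √(30)·6 ≈ 32.8634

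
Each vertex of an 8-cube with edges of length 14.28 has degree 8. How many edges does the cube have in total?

Number of 1-faces = C(8,1)·2^(8-1) = 8·128 = 1024.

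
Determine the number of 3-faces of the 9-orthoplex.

Each 3-face is the convex hull of 4 vertices, one chosen as ±e_i from each of 4 distinct axes: 2^4·C(9,4) = 2016.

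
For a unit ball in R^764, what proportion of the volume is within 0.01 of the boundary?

1 - (1-0.01)^764 ≈ 0.999537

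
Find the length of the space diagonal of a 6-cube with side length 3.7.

||(3.7,3.7,...,3.7)|| = √(6)·3.7 ≈ 9.06311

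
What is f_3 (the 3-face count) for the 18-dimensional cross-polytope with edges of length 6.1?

f_3(18-orthoplex) = 2^4 · (18 choose 4) = 48960.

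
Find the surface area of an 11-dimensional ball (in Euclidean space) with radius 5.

S_11(5) = 2·π^(11/2)·(5)^10 / Γ(11/2) = 125000000·π^5/189 ≈ 2.02394e+08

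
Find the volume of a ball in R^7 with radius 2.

V = 2048·π^3/105 ≈ 604.77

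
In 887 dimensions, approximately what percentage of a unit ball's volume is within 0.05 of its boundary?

1 - (1-0.05)^887 ≈ 1 - 1.741e-20 ≈ 100.000000%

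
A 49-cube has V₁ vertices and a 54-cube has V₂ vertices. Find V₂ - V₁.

V₁ = 2^49 = 562949953421312. V₂ = 2^54 = 18014398509481984. V₂ - V₁ = 17451448556060672.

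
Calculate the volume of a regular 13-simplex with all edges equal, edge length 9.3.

V = (9.3^13 / 13!) · √((13+1) / 2^13) ≈ 25.8444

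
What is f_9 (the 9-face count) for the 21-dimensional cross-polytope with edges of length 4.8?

An n-cross-polytope has 2^(k+1)·C(n,k+1) k-faces. Here 2^10·C(21,10) = 1024·352716 = 361181184.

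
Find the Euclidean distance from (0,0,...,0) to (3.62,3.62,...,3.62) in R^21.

The space diagonal of an n-cube of side s is s√n. Here 3.62·√21 ≈ 16.5889.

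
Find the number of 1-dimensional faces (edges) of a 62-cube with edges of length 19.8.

The 62-cube has n·2^(n-1) = 62·2^61 = 62·2305843009213693952 = 142962266571249025024 edges.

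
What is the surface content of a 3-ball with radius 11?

|∂B_3(11)| = 4πr² = 4π·(11)² ≈ 1520.53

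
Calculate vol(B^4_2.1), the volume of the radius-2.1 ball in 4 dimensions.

V_4(2.1) = π^(4/2) · (2.1)^4 / Γ(4/2 + 1) ≈ 95.9725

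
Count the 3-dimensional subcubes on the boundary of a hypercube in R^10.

Choose 3 of 10 axes to span the face (C(10,3) = 120 ways), then fix each of the remaining 7 coordinates at one of its two extreme values (2^7 = 128 ways): 120·128 = 15360.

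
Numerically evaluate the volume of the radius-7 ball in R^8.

The n-ball volume is π^(n/2)·r^n/Γ(n/2+1). With n=8, r=7: V = 5764801·π^4/24 ≈ 2.33977e+07.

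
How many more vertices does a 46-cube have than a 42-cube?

The 46-cube has 2^46 = 70368744177664 vertices. The 42-cube has 2^42 = 4398046511104 vertices. Difference: 70368744177664 - 4398046511104 = 65970697666560.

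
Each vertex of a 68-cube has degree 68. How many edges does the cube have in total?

Each of the 2^68 = 295147905179352825856 vertices has degree 68; total edges = 68·2^68/2 = 10035028776097996079104.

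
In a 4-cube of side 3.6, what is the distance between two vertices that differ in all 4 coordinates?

||(3.6,3.6,...,3.6)|| = √(4)·3.6 = 7.2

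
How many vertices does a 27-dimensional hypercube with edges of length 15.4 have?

The 27-cube has 2^27 = 134217728 vertices.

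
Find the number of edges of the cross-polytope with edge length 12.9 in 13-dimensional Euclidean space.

Each 1-face is the convex hull of 2 vertices, one chosen as ±e_i from each of 2 distinct axes: 2^2·C(13,2) = 312.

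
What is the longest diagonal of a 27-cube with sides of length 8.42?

d = √(8.42² + 8.42² + ... + 8.42²) [27 terms] = √(27·8.42²) = 8.42√27 ≈ 43.7516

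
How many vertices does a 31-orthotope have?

Each vertex is a binary string of length 31, so there are 2^31 = 2147483648.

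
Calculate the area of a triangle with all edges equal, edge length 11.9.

Area = (√3/4) · 11.9² = 61.3189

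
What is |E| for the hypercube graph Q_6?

An n-cube has n·2^(n-1) edges. With n = 6: 6·32 = 192.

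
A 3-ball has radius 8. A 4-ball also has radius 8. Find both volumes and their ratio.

V_3(8) ≈ 2144.66. V_4(8) ≈ 20212.9. Ratio V_3/V_4 ≈ 0.1061.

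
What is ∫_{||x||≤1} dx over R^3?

V = 4·π/3 ≈ 4.18879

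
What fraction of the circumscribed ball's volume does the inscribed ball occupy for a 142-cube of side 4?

Volume scales as r^n, and r_in/r_out = 1/√142, giving (1/√142)^142 ≈ 1.54002e-153.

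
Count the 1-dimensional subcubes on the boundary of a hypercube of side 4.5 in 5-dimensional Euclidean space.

f_1(5-cube) = (5 choose 1) · 2^4 = 80.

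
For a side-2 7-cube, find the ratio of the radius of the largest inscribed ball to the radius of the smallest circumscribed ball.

r_in = 2/2 (half the side); r_out = 2√7/2 (half the diagonal). Ratio = 1/√7 ≈ 0.377964.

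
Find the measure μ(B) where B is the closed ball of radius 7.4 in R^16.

Volume = π^{16/2}·(7.4)^16/Γ(9) ≈ 1.90277e+13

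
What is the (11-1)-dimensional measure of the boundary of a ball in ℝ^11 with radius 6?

S_11(6) = 2·π^(11/2)·(6)^10 / Γ(11/2) = 143327232·π^5/35 ≈ 1.25317e+09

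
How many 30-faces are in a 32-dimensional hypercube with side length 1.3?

An n-cube has C(n,k)·2^(n-k) k-faces. Here C(32,30)·2^2 = 496·4 = 1984.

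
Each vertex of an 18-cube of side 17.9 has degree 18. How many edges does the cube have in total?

The 18-cube has n·2^(n-1) = 18·2^17 = 18·131072 = 2359296 edges.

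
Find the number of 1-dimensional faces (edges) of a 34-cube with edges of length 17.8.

Number of 1-faces = C(34,1)·2^(34-1) = 34·8589934592 = 292057776128.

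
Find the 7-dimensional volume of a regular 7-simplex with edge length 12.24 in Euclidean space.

V = (12.24^7 / 7!) · √((7+1) / 2^7) ≈ 2041.64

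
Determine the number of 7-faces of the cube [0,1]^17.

f_7(17-cube) = (17 choose 7) · 2^10 = 19914752.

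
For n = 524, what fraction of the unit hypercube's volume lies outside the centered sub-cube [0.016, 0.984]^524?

The inner cube has side 1-2·0.016 = 0.968 and volume (0.968)^524 ≈ 3.969e-08, so the shell holds 0.9999999603 of the volume.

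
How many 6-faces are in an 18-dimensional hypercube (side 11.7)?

An n-cube has C(n,k)·2^(n-k) k-faces. Here C(18,6)·2^12 = 18564·4096 = 76038144.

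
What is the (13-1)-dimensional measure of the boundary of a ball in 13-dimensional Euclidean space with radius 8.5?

S = n·V_n(r)/r = 13·V_13(8.5)/8.5 (volume-to-surface relation), giving 582622237229761·π^6/332640 ≈ 1.68388e+12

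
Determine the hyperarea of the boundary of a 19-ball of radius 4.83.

S_19(4.83) = 2·π^(19/2)·(4.83)^18 / Γ(19/2) ≈ 1.81296e+12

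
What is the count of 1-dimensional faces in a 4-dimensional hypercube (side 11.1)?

f_1(4-cube) = (4 choose 1) · 2^3 = 32.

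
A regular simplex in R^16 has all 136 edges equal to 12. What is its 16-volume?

V_16 = √(17) · 12^16 / (16! · 2^(16/2)) ≈ 142.32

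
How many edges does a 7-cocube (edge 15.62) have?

Each 1-face is the convex hull of 2 vertices, one chosen as ±e_i from each of 2 distinct axes: 2^2·C(7,2) = 84.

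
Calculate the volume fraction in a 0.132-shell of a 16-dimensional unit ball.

V(inner)/V(outer) = ((1-0.132)/1)^16 ≈ 0.1038, so the shell fraction is 0.896172.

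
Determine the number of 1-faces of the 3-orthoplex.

Number of 1-faces = 2^(1+1) · C(3,1+1) = 4 · 3 = 12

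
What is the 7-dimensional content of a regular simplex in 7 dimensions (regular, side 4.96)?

V = (4.96^7 / 7!) · √((7+1) / 2^7) ≈ 3.66337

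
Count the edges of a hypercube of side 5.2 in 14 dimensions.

Number of 1-faces = C(14,1)·2^(14-1) = 14·8192 = 114688.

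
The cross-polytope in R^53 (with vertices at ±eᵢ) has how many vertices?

The 53-dimensional cross-polytope has 2n = 2·53 = 106 vertices.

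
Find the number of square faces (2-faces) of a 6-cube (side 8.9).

An n-cube has C(n,k)·2^(n-k) k-faces. Here C(6,2)·2^4 = 15·16 = 240.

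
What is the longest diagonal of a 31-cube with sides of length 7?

||(7,7,...,7)|| = √(31)·7 ≈ 38.9744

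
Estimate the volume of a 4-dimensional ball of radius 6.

Volume = π^{4/2}·(6)^4/Γ(3) = 648·π^2 ≈ 6395.5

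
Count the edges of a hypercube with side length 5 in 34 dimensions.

Each of the 2^34 = 17179869184 vertices has degree 34; total edges = 34·2^34/2 = 292057776128.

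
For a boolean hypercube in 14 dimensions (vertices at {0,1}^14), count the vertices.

Number of vertices = 2^14 = 16384.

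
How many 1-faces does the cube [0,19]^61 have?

The 61-cube has n·2^(n-1) = 61·2^60 = 61·1152921504606846976 = 70328211781017665536 edges.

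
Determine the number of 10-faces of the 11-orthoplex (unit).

Each 10-face is the convex hull of 11 vertices, one chosen as ±e_i from each of 11 distinct axes: 2^11·C(11,11) = 2048.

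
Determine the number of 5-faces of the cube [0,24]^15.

Number of 5-faces = C(15,5) · 2^(15-5) = 3003 · 1024 = 3075072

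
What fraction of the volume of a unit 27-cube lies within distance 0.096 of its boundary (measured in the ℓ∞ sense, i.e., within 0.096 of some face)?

Shell fraction = 1 - (1-0.192)^27 ≈ 0.996837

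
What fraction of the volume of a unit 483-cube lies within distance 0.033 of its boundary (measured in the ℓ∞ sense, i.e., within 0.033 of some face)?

Shell fraction = 1 - (1-0.066)^483 ≈ 1 - 4.759e-15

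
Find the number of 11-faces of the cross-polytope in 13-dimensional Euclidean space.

An n-cross-polytope has 2^(k+1)·C(n,k+1) k-faces. Here 2^12·C(13,12) = 4096·13 = 53248.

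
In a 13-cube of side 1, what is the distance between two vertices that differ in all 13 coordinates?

||(1,1,...,1)|| = √(13)·1 ≈ 3.60555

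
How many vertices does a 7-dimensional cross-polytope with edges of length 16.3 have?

The vertices are ±e_1, ..., ±e_7, so there are 2·7 = 14.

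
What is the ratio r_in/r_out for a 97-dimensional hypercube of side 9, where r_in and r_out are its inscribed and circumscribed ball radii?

Ratio = (s/2)/(s√97/2) = 97^(-1/2) ≈ 0.101535.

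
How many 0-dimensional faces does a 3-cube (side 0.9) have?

An n-cube has C(n,k)·2^(n-k) k-faces. Here C(3,0)·2^3 = 1·8 = 8.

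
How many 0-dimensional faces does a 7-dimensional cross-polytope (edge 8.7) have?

Number of 0-faces = 2^(0+1) · C(7,0+1) = 2 · 7 = 14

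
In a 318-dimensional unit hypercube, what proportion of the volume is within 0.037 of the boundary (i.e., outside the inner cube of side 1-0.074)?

The inner cube has side 1-2·0.037 = 0.926 and volume (0.926)^318 ≈ 2.412e-11, so the shell holds 1 - 2.412e-11 of the volume.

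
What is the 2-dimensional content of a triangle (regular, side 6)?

Area = (√3/4) · 6² = 15.5885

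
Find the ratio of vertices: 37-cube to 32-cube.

The 37-cube has 2^37 = 137438953472 vertices. The 32-cube has 2^32 = 4294967296 vertices. Ratio: 137438953472/4294967296 = 32.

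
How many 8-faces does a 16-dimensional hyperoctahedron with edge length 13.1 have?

Each 8-face is the convex hull of 9 vertices, one chosen as ±e_i from each of 9 distinct axes: 2^9·C(16,9) = 5857280.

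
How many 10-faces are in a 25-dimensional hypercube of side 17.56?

Number of 10-faces = C(25,10) · 2^(25-10) = 3268760 · 32768 = 107110727680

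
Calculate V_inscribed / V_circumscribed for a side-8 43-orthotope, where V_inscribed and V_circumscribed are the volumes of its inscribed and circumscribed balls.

The radii are 8/2 and 8√43/2, so the volume ratio is (1/√43)^43 = 43^{-43/2} ≈ 7.59326e-36.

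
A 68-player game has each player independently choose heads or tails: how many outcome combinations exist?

Each vertex is a binary string of length 68, so there are 2^68 = 295147905179352825856.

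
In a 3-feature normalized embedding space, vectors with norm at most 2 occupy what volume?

The n-ball volume is π^(n/2)·r^n/Γ(n/2+1). With n=3, r=2: V = 32·π/3 ≈ 33.5103.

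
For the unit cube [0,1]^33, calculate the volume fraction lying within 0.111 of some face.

Shell fraction = 1 - (1-0.222)^33 ≈ 0.999747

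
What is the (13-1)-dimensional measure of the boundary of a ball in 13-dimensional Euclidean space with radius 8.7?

The surface area of an n-ball is 2π^(n/2) r^(n-1) / Γ(n/2). For n=13, r=8.7: 2.22595e+12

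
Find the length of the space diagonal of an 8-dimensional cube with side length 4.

d = √(4² + 4² + ... + 4²) [8 terms] = √(8·4²) = 4√8 ≈ 11.3137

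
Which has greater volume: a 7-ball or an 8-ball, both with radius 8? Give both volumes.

V_7(8) ≈ 9.90855e+06. V_8(8) ≈ 6.80939e+07. The 8-ball is larger.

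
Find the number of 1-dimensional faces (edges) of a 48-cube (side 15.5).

Number of 1-faces = C(48,1)·2^(48-1) = 48·140737488355328 = 6755399441055744.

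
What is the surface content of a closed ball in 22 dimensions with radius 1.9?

The surface area of an n-ball is 2π^(n/2) r^(n-1) / Γ(n/2). For n=22, r=1.9: 115809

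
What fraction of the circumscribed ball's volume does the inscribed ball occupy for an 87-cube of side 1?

Volume scales as r^n, and r_in/r_out = 1/√87, giving (1/√87)^87 ≈ 4.27477e-85.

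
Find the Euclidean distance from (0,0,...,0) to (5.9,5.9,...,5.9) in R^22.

d = √(5.9² + 5.9² + ... + 5.9²) [22 terms] = √(22·5.9²) = 5.9√22 ≈ 27.6735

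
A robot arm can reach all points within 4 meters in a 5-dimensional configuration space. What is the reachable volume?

Volume = π^{5/2}·(4)^5/Γ(7/2) = 8192·π^2/15 ≈ 5390.12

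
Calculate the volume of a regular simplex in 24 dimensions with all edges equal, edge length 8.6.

V_24 = √(25) · 8.6^24 / (24! · 2^(24/2)) ≈ 5.27069e-05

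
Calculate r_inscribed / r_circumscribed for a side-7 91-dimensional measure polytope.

r_in / r_out = (7/2) / (7√91/2) = 1/√91 ≈ 0.104828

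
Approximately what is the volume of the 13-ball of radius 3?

V = 7558272·π^6/5005 ≈ 1.45184e+06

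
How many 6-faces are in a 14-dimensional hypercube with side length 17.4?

f_6(14-cube) = (14 choose 6) · 2^8 = 768768.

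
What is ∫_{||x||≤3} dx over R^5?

V_5(3) = π^(5/2) · (3)^5 / Γ(5/2 + 1) = 648·π^2/5 ≈ 1279.1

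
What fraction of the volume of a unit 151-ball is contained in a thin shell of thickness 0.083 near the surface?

Shell fraction = 1 - (1-0.083)^151 ≈ 0.9999979214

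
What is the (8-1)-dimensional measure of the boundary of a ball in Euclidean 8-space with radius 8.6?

S = n·V_n(r)/r = 8·V_8(8.6)/8.6 (volume-to-surface relation), giving 1.12971e+08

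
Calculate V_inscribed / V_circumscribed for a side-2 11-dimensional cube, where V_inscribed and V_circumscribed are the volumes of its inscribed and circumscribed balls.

Volume scales as r^n, and r_in/r_out = 1/√11, giving (1/√11)^11 ≈ 1.87215e-06.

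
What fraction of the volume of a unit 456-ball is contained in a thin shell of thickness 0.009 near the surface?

Shell fraction = 1 - (1-0.009)^456 ≈ 0.983797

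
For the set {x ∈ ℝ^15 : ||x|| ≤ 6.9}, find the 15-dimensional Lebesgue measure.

V_15(6.9) = π^(15/2) · (6.9)^15 / Γ(15/2 + 1) ≈ 1.45937e+12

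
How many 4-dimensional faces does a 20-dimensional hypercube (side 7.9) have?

Choose 4 of 20 axes to span the face (C(20,4) = 4845 ways), then fix each of the remaining 16 coordinates at one of its two extreme values (2^16 = 65536 ways): 4845·65536 = 317521920.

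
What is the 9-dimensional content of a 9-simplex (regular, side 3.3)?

V_9 = √(10) · 3.3^9 / (9! · 2^(9/2)) ≈ 0.0178742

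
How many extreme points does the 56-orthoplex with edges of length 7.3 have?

Number of vertices = 2n = 112.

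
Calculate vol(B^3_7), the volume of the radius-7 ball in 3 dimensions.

Volume = π^{3/2}·(7)^3/Γ(5/2) = 1372·π/3 ≈ 1436.76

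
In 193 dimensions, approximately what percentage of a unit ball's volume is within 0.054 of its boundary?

1 - (1-0.054)^193 ≈ 0.999978 ≈ 99.997777%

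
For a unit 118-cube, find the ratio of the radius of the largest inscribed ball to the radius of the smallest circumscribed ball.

For an n-cube of any side s, the inradius is s/2 and the circumradius is s√n/2, so the ratio is 1/√118 ≈ 0.0920575.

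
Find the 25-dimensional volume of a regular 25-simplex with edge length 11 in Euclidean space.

V_25 = √(26) · 11^25 / (25! · 2^(25/2)) ≈ 0.0061487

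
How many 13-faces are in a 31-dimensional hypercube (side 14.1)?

Choose 13 of 31 axes to span the face (C(31,13) = 206253075 ways), then fix each of the remaining 18 coordinates at one of its two extreme values (2^18 = 262144 ways): 206253075·262144 = 54068006092800.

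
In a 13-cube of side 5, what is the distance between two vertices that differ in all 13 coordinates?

Diagonal = √13 · 5 ≈ 18.0278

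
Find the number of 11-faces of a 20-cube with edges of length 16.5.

Choose 11 of 20 axes to span the face (C(20,11) = 167960 ways), then fix each of the remaining 9 coordinates at one of its two extreme values (2^9 = 512 ways): 167960·512 = 85995520.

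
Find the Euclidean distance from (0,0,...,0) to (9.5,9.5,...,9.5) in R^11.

Diagonal = √11 · 9.5 ≈ 31.5079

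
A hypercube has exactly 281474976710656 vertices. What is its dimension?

The n-cube has 2^n vertices, and 281474976710656 = 2^48, so n = 48.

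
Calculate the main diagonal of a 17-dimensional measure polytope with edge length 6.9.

||(6.9,6.9,...,6.9)|| = √(17)·6.9 ≈ 28.4494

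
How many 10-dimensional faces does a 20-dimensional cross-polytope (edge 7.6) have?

An n-cross-polytope has 2^(k+1)·C(n,k+1) k-faces. Here 2^11·C(20,11) = 2048·167960 = 343982080.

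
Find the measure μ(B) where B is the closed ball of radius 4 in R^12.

Volume = π^{12/2}·(4)^12/Γ(7) = 1048576·π^6/45 ≈ 2.2402e+07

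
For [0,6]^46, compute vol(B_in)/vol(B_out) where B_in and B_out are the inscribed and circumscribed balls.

V_in / V_out = (r_in/r_out)^46 = (1/√46)^46 = 46^(-46/2) ≈ 5.70913e-39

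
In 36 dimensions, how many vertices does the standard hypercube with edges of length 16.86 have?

Number of vertices = 2^36 = 68719476736.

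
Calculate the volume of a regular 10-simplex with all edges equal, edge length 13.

V = (13^10 / 10!) · √((10+1) / 2^10) ≈ 3937.47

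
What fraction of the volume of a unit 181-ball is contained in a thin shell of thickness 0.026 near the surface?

1 - (1-0.026)^181 ≈ 0.991505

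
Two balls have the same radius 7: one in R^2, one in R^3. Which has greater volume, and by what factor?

V_2(7) ≈ 153.938, V_3(7) ≈ 1436.76. The 3-ball is larger by a factor of 9.333.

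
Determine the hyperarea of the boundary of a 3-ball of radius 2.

|∂B_3(2)| = 4πr² = 4π·(2)² ≈ 50.2655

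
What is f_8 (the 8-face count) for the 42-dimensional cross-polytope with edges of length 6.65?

Each 8-face is the convex hull of 9 vertices, one chosen as ±e_i from each of 9 distinct axes: 2^9·C(42,9) = 228296606720.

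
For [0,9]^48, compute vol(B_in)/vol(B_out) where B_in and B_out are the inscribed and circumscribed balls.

V_in/V_out = n^(-n/2) = 48^(-48/2) ≈ 4.469e-41.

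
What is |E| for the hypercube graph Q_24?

An n-cube has n·2^(n-1) edges. With n = 24: 24·8388608 = 201326592.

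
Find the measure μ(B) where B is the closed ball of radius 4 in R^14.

Volume = π^{14/2}·(4)^14/Γ(8) = 16777216·π^7/315 ≈ 1.60864e+08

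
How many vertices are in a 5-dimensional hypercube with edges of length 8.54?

f_0(5-cube) = (5 choose 0) · 2^5 = 32.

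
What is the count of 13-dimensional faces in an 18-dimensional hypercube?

Choose 13 of 18 axes to span the face (C(18,13) = 8568 ways), then fix each of the remaining 5 coordinates at one of its two extreme values (2^5 = 32 ways): 8568·32 = 274176.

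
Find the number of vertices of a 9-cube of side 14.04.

Number of vertices = 2^9 = 512.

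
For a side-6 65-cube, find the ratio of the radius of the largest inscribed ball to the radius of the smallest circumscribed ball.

r_in = 6/2 (half the side); r_out = 6√65/2 (half the diagonal). Ratio = 1/√65 ≈ 0.124035.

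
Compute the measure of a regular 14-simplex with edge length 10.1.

V = (10.1^14 / 14!) · √((14+1) / 2^14) ≈ 39.8957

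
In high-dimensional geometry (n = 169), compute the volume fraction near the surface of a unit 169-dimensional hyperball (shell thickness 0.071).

1 - (1-0.071)^169 ≈ 0.9999960676 ≈ 99.999607%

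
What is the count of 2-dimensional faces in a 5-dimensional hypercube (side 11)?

An n-cube has C(n,k)·2^(n-k) k-faces. Here C(5,2)·2^3 = 10·8 = 80.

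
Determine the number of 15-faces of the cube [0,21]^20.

Choose 15 of 20 axes to span the face (C(20,15) = 15504 ways), then fix each of the remaining 5 coordinates at one of its two extreme values (2^5 = 32 ways): 15504·32 = 496128.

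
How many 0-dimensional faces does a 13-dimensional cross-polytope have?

f_0(13-orthoplex) = 2^1 · (13 choose 1) = 26.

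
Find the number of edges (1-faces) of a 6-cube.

Choose 1 of 6 axes to span the face (C(6,1) = 6 ways), then fix each of the remaining 5 coordinates at one of its two extreme values (2^5 = 32 ways): 6·32 = 192.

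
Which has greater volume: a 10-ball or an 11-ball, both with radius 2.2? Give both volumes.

V_10(2.2) ≈ 6773.22. V_11(2.2) ≈ 11009.2. The 11-ball is larger.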